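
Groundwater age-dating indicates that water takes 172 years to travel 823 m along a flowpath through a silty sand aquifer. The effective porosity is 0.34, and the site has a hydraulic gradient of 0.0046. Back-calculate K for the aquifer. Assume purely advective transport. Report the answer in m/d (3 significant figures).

t = 172 years = 62780 d
v = L / t = 823 / 62780 = 0.01311 m/d
K = v · n / i = 0.01311 × 0.34 / 0.0046 = 0.969 m/d

0.969 m/d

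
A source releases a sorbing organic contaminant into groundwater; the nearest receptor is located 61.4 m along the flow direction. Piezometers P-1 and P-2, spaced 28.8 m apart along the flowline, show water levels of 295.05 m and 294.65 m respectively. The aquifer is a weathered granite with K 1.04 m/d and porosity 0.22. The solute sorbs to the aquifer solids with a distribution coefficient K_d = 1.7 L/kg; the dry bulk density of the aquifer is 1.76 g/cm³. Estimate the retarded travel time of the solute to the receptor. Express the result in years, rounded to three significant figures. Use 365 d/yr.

37.4 years

Hydraulic gradient i = (295.05 − 294.65) / 28.8 = 0.40 / 28.8 = 0.01389
Specific discharge q = 1.04 × 0.01389 = 0.01444 m/d
Seepage velocity v = q / n = 0.01444 / 0.22 = 0.06566 m/d
Retardation R = 1 + ρ_b·K_d/n = 1 + 1.76×1.7/0.22 = 14.60
Contaminant velocity v_c = v/R = 0.06566/14.60 = 0.004497 m/d
t = L/v_c = 61.4/0.004497 = 13650 d
   = 13650/365 = 37.4 yr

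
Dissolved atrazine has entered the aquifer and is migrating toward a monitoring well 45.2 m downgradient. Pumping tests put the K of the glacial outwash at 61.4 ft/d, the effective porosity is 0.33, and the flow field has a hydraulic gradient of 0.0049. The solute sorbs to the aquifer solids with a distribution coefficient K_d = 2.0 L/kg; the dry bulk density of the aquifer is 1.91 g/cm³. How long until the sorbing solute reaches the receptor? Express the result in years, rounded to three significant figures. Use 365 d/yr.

5.60 years

K = 61.4 ft/d × 0.3048 = 18.71 m/d
q = Ki = 18.71 × 0.0049 = 0.09170 m/d
Seepage velocity v = q / n = 0.09170 / 0.33 = 0.2779 m/d
Retardation R = 1 + ρ_b·K_d/n = 1 + 1.91×2.0/0.33 = 12.58
Contaminant velocity v_c = v/R = 0.2779/12.58 = 0.02210 m/d
t = L/v_c = 45.2/0.02210 = 2046 d
   = 2046/365 = 5.60 yr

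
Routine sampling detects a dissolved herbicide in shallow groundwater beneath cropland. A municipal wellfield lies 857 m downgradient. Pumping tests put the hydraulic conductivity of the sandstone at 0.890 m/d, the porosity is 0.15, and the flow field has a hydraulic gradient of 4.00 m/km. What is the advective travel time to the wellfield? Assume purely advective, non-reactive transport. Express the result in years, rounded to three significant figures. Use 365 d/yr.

98.9 years

q = Ki = 0.890 × 0.0040 = 0.003560 m/d
v_s = q/n_e = 0.003560/0.15 = 0.02373 m/d
t = L / v = 857 / 0.02373 = 36110 d
   = 36110 / 365 = 98.9 yr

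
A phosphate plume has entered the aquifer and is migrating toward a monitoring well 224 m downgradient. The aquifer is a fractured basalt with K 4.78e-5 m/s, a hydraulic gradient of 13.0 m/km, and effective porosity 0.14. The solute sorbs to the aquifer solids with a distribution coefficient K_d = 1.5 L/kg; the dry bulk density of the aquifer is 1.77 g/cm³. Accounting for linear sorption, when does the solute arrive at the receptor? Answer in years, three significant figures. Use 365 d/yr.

31.9 years

K = 4.78e-5 m/s × 86400 s/d = 4.130 m/d
q = Ki = 4.130 × 0.013 = 0.05369 m/d
Average linear velocity = 0.05369 / 0.14 = 0.3835 m/d
Retardation R = 1 + ρ_b·K_d/n = 1 + 1.77×1.5/0.14 = 19.96
Contaminant velocity v_c = v/R = 0.3835/19.96 = 0.01921 m/d
t = L/v_c = 224/0.01921 = 11660 d
   = 11660/365 = 31.9 yr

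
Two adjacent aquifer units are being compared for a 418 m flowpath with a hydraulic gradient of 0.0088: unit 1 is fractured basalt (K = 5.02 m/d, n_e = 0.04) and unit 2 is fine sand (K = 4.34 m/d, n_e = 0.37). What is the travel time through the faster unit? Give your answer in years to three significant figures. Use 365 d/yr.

Unit 1 (fractured basalt): v = 5.02×0.0088/0.04 = 1.104 m/d, t = 418/1.104 = 378.5 d
Unit 2 (fine sand): v = 4.34×0.0088/0.37 = 0.1032 m/d, t = 418/0.1032 = 4050 d
Faster: 378.5 d / 365 = 1.04 yr

1.04 years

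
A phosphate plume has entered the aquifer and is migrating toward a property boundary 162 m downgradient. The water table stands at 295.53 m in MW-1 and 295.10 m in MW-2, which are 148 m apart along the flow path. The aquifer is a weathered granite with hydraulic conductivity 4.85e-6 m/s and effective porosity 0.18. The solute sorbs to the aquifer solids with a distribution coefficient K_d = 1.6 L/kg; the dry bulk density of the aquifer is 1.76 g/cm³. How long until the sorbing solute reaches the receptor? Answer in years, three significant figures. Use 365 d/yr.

Hydraulic gradient i = (295.53 − 295.10) / 148 = 0.43 / 148 = 0.002905
K = 4.85e-6 m/s × 86400 s/d = 0.4190 m/d
Darcy flux q = K·i = 0.4190 × 0.002905 = 0.001217 m/d
Seepage velocity v = q / n = 0.001217 / 0.18 = 0.006764 m/d
Retardation R = 1 + ρ_b·K_d/n = 1 + 1.76×1.6/0.18 = 16.64
Contaminant velocity v_c = v/R = 0.006764/16.64 = 4.064e-4 m/d
t = L/v_c = 162/4.064e-4 = 398700 d
   = 398700/365 = 1090 yr

1090 years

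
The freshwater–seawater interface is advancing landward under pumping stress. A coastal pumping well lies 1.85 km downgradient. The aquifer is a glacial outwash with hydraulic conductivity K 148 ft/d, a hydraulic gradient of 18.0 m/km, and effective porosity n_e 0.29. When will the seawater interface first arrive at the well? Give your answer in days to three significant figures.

K = 148 ft/d × 0.3048 = 45.11 m/d
Specific discharge q = 45.11 × 0.018 = 0.8120 m/d
Average linear velocity = 0.8120 / 0.29 = 2.800 m/d
L = 1.85 km = 1850 m
t = L / v = 1850 / 2.800 = 660.7 d

661 days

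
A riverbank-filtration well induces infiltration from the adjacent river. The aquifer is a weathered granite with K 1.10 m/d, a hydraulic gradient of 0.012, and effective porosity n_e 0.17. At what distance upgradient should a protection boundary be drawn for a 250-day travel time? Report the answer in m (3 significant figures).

19.4 m

q = Ki = 1.10 × 0.012 = 0.01320 m/d
v = Ki/n = 1.10·0.012/0.17 = 0.07765 m/d
L = v × T = 0.07765 × 250 = 19.41 m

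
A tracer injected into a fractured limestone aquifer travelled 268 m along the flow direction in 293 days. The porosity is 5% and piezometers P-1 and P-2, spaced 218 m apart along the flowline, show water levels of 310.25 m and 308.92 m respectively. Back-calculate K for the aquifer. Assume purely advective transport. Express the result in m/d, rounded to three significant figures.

7.50 m/d

Hydraulic gradient i = (310.25 − 308.92) / 218 = 1.33 / 218 = 0.006101
v = L / t = 268 / 293 = 0.9147 m/d
K = v · n / i = 0.9147 × 0.05 / 0.006101 = 7.50 m/d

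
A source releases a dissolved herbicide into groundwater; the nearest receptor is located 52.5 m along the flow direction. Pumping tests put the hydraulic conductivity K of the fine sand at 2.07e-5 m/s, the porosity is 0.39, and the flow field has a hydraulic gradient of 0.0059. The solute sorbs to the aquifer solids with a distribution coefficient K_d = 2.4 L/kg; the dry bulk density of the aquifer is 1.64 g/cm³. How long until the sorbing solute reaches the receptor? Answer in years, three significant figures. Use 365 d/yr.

K = 2.07e-5 m/s × 86400 s/d = 1.788 m/d
Specific discharge q = 1.788 × 0.0059 = 0.01055 m/d
Average linear velocity = 0.01055 / 0.39 = 0.02706 m/d
Retardation R = 1 + ρ_b·K_d/n = 1 + 1.64×2.4/0.39 = 11.09
Contaminant velocity v_c = v/R = 0.02706/11.09 = 0.002439 m/d
t = L/v_c = 52.5/0.002439 = 21520 d
   = 21520/365 = 59.0 yr

59.0 years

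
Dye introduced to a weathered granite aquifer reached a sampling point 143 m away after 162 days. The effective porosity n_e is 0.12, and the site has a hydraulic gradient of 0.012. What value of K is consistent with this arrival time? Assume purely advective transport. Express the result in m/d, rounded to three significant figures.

v = L / t = 143 / 162 = 0.8827 m/d
K = v · n / i = 0.8827 × 0.12 / 0.012 = 8.83 m/d

8.83 m/d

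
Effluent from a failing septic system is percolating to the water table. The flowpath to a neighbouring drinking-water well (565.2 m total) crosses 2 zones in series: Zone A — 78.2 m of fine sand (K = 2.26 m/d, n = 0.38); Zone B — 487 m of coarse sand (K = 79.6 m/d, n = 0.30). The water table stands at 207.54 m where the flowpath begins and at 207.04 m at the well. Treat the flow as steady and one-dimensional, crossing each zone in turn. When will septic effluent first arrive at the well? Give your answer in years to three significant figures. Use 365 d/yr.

39.2 years

Total head drop ΔH = 207.54 − 207.04 = 0.50 m
Continuity: the same q passes through each zone, so ΔH = q·Σ(L_j/K_j) — the zones act as resistances in series.
Σ(L/K) = 78.2/2.26 + 487/79.6 = 34.60 + 6.118 = 40.72 d
q = ΔH / Σ(L/K) = 0.50 / 40.72 = 0.01228 m/d (same in every zone)
Zone A: v = q/n = 0.01228/0.38 = 0.03231 m/d → t_A = 78.2/0.03231 = 2420 d
Zone B: v = q/n = 0.01228/0.30 = 0.04093 m/d → t_B = 487/0.04093 = 11900 d
Total t = 2420 + 11900 = 14320 d
   = 14320 / 365 = 39.2 yr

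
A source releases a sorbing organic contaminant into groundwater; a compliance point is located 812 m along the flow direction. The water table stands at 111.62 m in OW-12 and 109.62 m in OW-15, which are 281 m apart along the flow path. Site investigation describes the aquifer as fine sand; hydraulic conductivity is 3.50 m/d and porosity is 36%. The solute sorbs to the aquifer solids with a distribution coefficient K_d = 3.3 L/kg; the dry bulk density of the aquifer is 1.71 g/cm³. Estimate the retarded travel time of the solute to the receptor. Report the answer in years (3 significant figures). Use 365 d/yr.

536 years

Hydraulic gradient i = (111.62 − 109.62) / 281 = 2.00 / 281 = 0.007117
q = Ki = 3.50 × 0.007117 = 0.02491 m/d
v_s = q/n_e = 0.02491/0.36 = 0.06920 m/d
Retardation R = 1 + ρ_b·K_d/n = 1 + 1.71×3.3/0.36 = 16.68
Contaminant velocity v_c = v/R = 0.06920/16.68 = 0.004150 m/d
t = L/v_c = 812/0.004150 = 195700 d
   = 195700/365 = 536 yr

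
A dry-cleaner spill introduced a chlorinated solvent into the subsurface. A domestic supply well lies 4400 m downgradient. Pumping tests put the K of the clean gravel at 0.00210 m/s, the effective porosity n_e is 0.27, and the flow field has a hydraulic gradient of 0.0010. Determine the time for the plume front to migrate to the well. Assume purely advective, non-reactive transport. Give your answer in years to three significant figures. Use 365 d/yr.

K = 0.00210 m/s × 86400 s/d = 181.4 m/d
Specific discharge q = 181.4 × 0.0010 = 0.1814 m/d
Average linear velocity = 0.1814 / 0.27 = 0.6720 m/d
t = L / v = 4400 / 0.6720 = 6548 d
   = 6548 / 365 = 17.9 yr

17.9 years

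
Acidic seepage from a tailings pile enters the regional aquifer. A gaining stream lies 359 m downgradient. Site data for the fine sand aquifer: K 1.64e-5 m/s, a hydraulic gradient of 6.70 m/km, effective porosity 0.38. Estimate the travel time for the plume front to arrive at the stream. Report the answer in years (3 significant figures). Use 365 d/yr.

39.4 years

K = 1.64e-5 m/s × 86400 s/d = 1.417 m/d
Specific discharge q = 1.417 × 0.0067 = 0.009494 m/d
Average linear velocity = 0.009494 / 0.38 = 0.02498 m/d
t = L / v = 359 / 0.02498 = 14370 d
   = 14370 / 365 = 39.4 yr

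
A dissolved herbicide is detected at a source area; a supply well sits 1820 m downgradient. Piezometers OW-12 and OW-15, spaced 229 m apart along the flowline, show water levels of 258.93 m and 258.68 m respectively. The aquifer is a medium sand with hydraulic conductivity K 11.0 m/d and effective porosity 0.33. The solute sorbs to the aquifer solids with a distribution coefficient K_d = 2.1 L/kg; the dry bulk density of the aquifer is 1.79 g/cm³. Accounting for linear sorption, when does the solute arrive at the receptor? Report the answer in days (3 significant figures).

Hydraulic gradient i = (258.93 − 258.68) / 229 = 0.25 / 229 = 0.001092
Specific discharge q = 11.0 × 0.001092 = 0.01201 m/d
Seepage velocity v = q / n = 0.01201 / 0.33 = 0.03639 m/d
Retardation R = 1 + ρ_b·K_d/n = 1 + 1.79×2.1/0.33 = 12.39
Contaminant velocity v_c = v/R = 0.03639/12.39 = 0.002937 m/d
t = L/v_c = 1820/0.002937 = 619700 d

620000 days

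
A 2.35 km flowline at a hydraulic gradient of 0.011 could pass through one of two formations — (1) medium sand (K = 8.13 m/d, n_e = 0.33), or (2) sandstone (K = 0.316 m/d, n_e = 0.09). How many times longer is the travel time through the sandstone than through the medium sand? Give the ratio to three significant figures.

Unit 1 (medium sand): v = 8.13×0.011/0.33 = 0.2710 m/d, t = 2350/0.2710 = 8672 d
Unit 2 (sandstone): v = 0.316×0.011/0.09 = 0.03862 m/d, t = 2350/0.03862 = 60850 d
t(sandstone) / t(medium sand) = 60850/8672 = 7.02

7.02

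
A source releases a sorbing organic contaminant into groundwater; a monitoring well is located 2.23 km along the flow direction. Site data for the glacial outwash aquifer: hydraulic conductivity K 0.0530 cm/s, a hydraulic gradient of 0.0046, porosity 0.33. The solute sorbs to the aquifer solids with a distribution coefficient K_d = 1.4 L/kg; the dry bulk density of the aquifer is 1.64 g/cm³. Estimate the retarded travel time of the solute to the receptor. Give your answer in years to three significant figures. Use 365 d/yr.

76.2 years

K = 0.0530 cm/s × 864 = 45.79 m/d
Darcy flux q = K·i = 45.79 × 0.0046 = 0.2106 m/d
v_s = q/n_e = 0.2106/0.33 = 0.6383 m/d
Retardation R = 1 + ρ_b·K_d/n = 1 + 1.64×1.4/0.33 = 7.958
Contaminant velocity v_c = v/R = 0.6383/7.958 = 0.08021 m/d
L = 2.23 km = 2230 m
t = L/v_c = 2230/0.08021 = 27800 d
   = 27800/365 = 76.2 yr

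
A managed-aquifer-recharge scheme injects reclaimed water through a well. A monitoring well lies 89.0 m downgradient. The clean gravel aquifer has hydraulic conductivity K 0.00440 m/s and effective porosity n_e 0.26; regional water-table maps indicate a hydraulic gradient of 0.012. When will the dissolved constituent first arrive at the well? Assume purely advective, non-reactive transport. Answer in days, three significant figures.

K = 0.00440 m/s × 86400 s/d = 380.2 m/d
Darcy flux q = K·i = 380.2 × 0.012 = 4.562 m/d
Average linear velocity = 4.562 / 0.26 = 17.55 m/d
t = L / v = 89.0 / 17.55 = 5.072 d

5.07 days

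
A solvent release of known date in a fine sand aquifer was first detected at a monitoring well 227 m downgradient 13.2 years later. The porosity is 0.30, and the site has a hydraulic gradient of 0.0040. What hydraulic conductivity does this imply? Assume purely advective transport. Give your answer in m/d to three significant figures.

3.53 m/d

t = 13.2 years = 4818 d
v = L / t = 227 / 4818 = 0.04711 m/d
K = v · n / i = 0.04711 × 0.30 / 0.0040 = 3.53 m/d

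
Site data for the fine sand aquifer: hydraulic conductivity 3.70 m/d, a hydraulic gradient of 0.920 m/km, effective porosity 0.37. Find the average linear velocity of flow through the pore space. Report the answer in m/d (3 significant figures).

q = Ki = 3.70 × 9.2e-4 = 0.003404 m/d
v = Ki/n = 3.70·9.2e-4/0.37 = 0.009200 m/d

0.00920 m/d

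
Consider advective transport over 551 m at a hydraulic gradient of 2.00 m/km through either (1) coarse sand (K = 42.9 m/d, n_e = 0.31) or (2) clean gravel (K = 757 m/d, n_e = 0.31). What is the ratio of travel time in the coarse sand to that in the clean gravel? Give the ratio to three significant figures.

Unit 1 (coarse sand): v = 42.9×0.0020/0.31 = 0.2768 m/d, t = 551/0.2768 = 1991 d
Unit 2 (clean gravel): v = 757×0.0020/0.31 = 4.884 m/d, t = 551/4.884 = 112.8 d
t(coarse sand) / t(clean gravel) = 1991/112.8 = 17.6

17.6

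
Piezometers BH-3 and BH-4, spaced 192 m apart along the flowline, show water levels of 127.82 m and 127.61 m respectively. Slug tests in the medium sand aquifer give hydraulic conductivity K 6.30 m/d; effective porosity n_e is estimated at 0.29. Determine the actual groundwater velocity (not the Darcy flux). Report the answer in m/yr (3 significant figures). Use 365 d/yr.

Hydraulic gradient i = (127.82 − 127.61) / 192 = 0.21 / 192 = 0.001094
Specific discharge q = 6.30 × 0.001094 = 0.006891 m/d
Seepage velocity v = q / n = 0.006891 / 0.29 = 0.02376 m/d
   = 0.02376 × 365 = 8.67 m/yr

8.67 m/yr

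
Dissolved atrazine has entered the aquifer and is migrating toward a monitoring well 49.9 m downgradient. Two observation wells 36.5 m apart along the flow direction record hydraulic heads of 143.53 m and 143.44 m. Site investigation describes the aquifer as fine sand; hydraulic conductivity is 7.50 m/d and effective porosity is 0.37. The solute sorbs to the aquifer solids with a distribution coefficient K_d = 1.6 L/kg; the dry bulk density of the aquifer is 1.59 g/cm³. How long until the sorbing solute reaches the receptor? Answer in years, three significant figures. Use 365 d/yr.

Hydraulic gradient i = (143.53 − 143.44) / 36.5 = 0.09 / 36.5 = 0.002466
Specific discharge q = 7.50 × 0.002466 = 0.01849 m/d
Average linear velocity = 0.01849 / 0.37 = 0.04998 m/d
Retardation R = 1 + ρ_b·K_d/n = 1 + 1.59×1.6/0.37 = 7.876
Contaminant velocity v_c = v/R = 0.04998/7.876 = 0.006346 m/d
t = L/v_c = 49.9/0.006346 = 7863 d
   = 7863/365 = 21.5 yr

21.5 years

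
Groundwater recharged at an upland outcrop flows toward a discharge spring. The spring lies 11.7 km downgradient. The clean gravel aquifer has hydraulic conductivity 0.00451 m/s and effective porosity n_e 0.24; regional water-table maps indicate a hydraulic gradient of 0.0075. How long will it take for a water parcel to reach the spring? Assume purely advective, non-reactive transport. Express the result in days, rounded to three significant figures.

961 days

K = 0.00451 m/s × 86400 s/d = 389.7 m/d
q = Ki = 389.7 × 0.0075 = 2.922 m/d
Seepage velocity v = q / n = 2.922 / 0.24 = 12.18 m/d
L = 11.7 km = 11700 m
t = L / v = 11700 / 12.18 = 960.8 d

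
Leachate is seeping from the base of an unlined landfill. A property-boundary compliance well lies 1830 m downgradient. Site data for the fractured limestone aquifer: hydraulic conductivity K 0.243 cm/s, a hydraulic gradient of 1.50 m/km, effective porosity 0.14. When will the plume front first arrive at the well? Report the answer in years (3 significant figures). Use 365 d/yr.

2.23 years

K = 0.243 cm/s × 864 = 210.0 m/d
Darcy flux q = K·i = 210.0 × 0.0015 = 0.3149 m/d
Average linear velocity = 0.3149 / 0.14 = 2.249 m/d
t = L / v = 1830 / 2.249 = 813.5 d
   = 813.5 / 365 = 2.23 yr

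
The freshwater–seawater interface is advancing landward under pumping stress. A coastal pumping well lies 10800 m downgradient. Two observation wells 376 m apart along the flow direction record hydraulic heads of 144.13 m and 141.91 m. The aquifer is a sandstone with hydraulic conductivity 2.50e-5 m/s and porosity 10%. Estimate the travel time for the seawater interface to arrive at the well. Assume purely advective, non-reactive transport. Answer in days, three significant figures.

84700 days

Hydraulic gradient i = (144.13 − 141.91) / 376 = 2.22 / 376 = 0.005904
K = 2.50e-5 m/s × 86400 s/d = 2.160 m/d
Specific discharge q = 2.160 × 0.005904 = 0.01275 m/d
v = Ki/n = 2.160·0.005904/0.10 = 0.1275 m/d
t = L / v = 10800 / 0.1275 = 84680 d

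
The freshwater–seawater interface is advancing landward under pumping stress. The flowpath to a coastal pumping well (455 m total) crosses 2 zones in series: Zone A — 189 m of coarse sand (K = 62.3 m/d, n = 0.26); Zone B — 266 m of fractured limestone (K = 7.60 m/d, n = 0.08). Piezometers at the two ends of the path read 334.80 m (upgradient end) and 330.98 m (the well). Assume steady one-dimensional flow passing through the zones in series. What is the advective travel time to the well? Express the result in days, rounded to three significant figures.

Total head drop ΔH = 334.80 − 330.98 = 3.82 m
Continuity: the same q passes through each zone, so ΔH = q·Σ(L_j/K_j) — the zones act as resistances in series.
Σ(L/K) = 189/62.3 + 266/7.60 = 3.034 + 35.00 = 38.03 d
q = ΔH / Σ(L/K) = 3.82 / 38.03 = 0.1004 m/d (same in every zone)
Zone A: v = q/n = 0.1004/0.26 = 0.3863 m/d → t_A = 189/0.3863 = 489.3 d
Zone B: v = q/n = 0.1004/0.08 = 1.255 m/d → t_B = 266/1.255 = 211.9 d
Total t = 489.3 + 211.9 = 701.1 d

701 days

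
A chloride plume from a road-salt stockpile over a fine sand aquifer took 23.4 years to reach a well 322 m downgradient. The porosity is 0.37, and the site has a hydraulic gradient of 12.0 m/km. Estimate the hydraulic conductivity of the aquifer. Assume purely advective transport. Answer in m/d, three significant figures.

t = 23.4 years = 8541 d
v = L / t = 322 / 8541 = 0.03770 m/d
K = v · n / i = 0.03770 × 0.37 / 0.012 = 1.16 m/d

1.16 m/d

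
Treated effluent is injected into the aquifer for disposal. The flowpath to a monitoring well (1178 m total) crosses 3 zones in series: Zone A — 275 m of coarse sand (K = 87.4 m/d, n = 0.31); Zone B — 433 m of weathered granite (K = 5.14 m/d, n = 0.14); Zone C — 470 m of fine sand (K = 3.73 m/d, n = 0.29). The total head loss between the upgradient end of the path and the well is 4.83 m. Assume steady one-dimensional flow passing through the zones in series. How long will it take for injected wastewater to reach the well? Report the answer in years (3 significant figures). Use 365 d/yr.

Continuity: the same q passes through each zone, so ΔH = q·Σ(L_j/K_j) — the zones act as resistances in series.
Σ(L/K) = 275/87.4 + 433/5.14 + 470/3.73 = 3.146 + 84.24 + 126.0 = 213.4 d
q = ΔH / Σ(L/K) = 4.83 / 213.4 = 0.02263 m/d (same in every zone)
Zone A: v = q/n = 0.02263/0.31 = 0.07301 m/d → t_A = 275/0.07301 = 3766 d
Zone B: v = q/n = 0.02263/0.14 = 0.1617 m/d → t_B = 433/0.1617 = 2678 d
Zone C: v = q/n = 0.02263/0.29 = 0.07805 m/d → t_C = 470/0.07805 = 6022 d
Total t = 3766 + 2678 + 6022 = 12470 d
   = 12470 / 365 = 34.2 yr

34.2 years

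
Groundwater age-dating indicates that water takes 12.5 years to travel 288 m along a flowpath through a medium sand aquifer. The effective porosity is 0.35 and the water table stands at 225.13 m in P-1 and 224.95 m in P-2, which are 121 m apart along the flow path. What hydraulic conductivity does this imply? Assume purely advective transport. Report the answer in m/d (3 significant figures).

14.9 m/d

Hydraulic gradient i = (225.13 − 224.95) / 121 = 0.18 / 121 = 0.001488
t = 12.5 years = 4563 d
v = L / t = 288 / 4563 = 0.06312 m/d
K = v · n / i = 0.06312 × 0.35 / 0.001488 = 14.9 m/d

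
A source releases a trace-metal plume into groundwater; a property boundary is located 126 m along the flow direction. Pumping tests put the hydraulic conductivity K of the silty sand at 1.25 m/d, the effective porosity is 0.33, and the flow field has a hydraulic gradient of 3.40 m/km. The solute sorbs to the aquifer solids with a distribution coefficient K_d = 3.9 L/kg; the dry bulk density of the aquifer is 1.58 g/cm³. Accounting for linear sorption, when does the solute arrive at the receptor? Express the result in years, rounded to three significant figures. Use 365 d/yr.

527 years

Darcy flux q = K·i = 1.25 × 0.0034 = 0.004250 m/d
v = Ki/n = 1.25·0.0034/0.33 = 0.01288 m/d
Retardation R = 1 + ρ_b·K_d/n = 1 + 1.58×3.9/0.33 = 19.67
Contaminant velocity v_c = v/R = 0.01288/19.67 = 6.547e-4 m/d
t = L/v_c = 126/6.547e-4 = 192500 d
   = 192500/365 = 527 yr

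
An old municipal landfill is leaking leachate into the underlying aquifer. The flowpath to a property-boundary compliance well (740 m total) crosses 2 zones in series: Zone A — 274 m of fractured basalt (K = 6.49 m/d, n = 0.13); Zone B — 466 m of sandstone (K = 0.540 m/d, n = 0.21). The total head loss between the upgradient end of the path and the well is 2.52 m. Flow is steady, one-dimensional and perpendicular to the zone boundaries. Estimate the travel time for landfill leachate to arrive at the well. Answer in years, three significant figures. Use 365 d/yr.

Steady 1-D flow in series ⇒ the Darcy flux q is identical in every zone and the zone head losses add (resistances L/K in series).
Σ(L/K) = 274/6.49 + 466/0.540 = 42.22 + 863.0 = 905.2 d
q = ΔH / Σ(L/K) = 2.52 / 905.2 = 0.002784 m/d (same in every zone)
Zone A: v = q/n = 0.002784/0.13 = 0.02142 m/d → t_A = 274/0.02142 = 12790 d
Zone B: v = q/n = 0.002784/0.21 = 0.01326 m/d → t_B = 466/0.01326 = 35150 d
Total t = 12790 + 35150 = 47950 d
   = 47950 / 365 = 131 yr

131 years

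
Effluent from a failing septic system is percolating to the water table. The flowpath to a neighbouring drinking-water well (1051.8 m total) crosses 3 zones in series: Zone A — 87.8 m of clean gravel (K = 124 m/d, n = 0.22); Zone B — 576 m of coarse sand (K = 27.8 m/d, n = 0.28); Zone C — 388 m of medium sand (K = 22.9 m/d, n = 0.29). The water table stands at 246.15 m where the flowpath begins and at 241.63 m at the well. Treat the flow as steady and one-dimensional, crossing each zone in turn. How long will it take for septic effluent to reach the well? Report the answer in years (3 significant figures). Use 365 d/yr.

Total head drop ΔH = 246.15 − 241.63 = 4.52 m
Steady 1-D flow in series ⇒ the Darcy flux q is identical in every zone and the zone head losses add (resistances L/K in series).
Σ(L/K) = 87.8/124 + 576/27.8 + 388/22.9 = 0.7081 + 20.72 + 16.94 = 38.37 d
q = ΔH / Σ(L/K) = 4.52 / 38.37 = 0.1178 m/d (same in every zone)
Zone A: v = q/n = 0.1178/0.22 = 0.5354 m/d → t_A = 87.8/0.5354 = 164.0 d
Zone B: v = q/n = 0.1178/0.28 = 0.4207 m/d → t_B = 576/0.4207 = 1369 d
Zone C: v = q/n = 0.1178/0.29 = 0.4062 m/d → t_C = 388/0.4062 = 955.2 d
Total t = 164.0 + 1369 + 955.2 = 2488 d
   = 2488 / 365 = 6.82 yr

6.82 years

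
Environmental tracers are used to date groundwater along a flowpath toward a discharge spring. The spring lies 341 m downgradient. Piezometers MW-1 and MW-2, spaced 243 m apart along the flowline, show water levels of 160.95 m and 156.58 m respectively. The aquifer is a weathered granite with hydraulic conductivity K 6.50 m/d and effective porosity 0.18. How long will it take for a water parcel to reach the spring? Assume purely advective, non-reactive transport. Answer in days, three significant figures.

Hydraulic gradient i = (160.95 − 156.58) / 243 = 4.37 / 243 = 0.01798
q = Ki = 6.50 × 0.01798 = 0.1169 m/d
Average linear velocity = 0.1169 / 0.18 = 0.6494 m/d
t = L / v = 341 / 0.6494 = 525.1 d

525 days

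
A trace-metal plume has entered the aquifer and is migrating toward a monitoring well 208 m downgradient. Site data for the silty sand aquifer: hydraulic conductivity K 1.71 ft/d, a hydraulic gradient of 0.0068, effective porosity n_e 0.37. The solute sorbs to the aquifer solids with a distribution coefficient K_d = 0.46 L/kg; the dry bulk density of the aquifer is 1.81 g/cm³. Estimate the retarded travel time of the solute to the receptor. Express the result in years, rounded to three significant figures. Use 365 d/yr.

193 years

K = 1.71 ft/d × 0.3048 = 0.5212 m/d
q = Ki = 0.5212 × 0.0068 = 0.003544 m/d
Seepage velocity v = q / n = 0.003544 / 0.37 = 0.009579 m/d
Retardation R = 1 + ρ_b·K_d/n = 1 + 1.81×0.46/0.37 = 3.250
Contaminant velocity v_c = v/R = 0.009579/3.250 = 0.002947 m/d
t = L/v_c = 208/0.002947 = 70580 d
   = 70580/365 = 193 yr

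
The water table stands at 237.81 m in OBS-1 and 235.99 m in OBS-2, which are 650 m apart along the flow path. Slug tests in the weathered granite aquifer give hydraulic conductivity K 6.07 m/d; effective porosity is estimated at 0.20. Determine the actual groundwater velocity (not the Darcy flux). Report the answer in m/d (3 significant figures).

Hydraulic gradient i = (237.81 − 235.99) / 650 = 1.82 / 650 = 0.002800
Darcy flux q = K·i = 6.07 × 0.002800 = 0.01700 m/d
Seepage velocity v = q / n = 0.01700 / 0.20 = 0.08498 m/d

0.0850 m/d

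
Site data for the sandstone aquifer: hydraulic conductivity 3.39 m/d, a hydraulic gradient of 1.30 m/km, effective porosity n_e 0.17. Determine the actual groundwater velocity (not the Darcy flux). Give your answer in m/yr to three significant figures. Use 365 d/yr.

Specific discharge q = 3.39 × 0.0013 = 0.004407 m/d
v = Ki/n = 3.39·0.0013/0.17 = 0.02592 m/d
   = 0.02592 × 365 = 9.46 m/yr

9.46 m/yr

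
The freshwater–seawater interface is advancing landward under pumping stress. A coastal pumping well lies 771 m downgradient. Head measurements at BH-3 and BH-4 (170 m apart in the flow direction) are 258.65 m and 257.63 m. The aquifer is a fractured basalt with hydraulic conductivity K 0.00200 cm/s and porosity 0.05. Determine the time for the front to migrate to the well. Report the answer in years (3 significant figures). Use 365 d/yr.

10.2 years

Hydraulic gradient i = (258.65 − 257.63) / 170 = 1.02 / 170 = 0.006000
K = 0.00200 cm/s × 864 = 1.728 m/d
Specific discharge q = 1.728 × 0.006000 = 0.01037 m/d
Seepage velocity v = q / n = 0.01037 / 0.05 = 0.2074 m/d
t = L / v = 771 / 0.2074 = 3718 d
   = 3718 / 365 = 10.2 yr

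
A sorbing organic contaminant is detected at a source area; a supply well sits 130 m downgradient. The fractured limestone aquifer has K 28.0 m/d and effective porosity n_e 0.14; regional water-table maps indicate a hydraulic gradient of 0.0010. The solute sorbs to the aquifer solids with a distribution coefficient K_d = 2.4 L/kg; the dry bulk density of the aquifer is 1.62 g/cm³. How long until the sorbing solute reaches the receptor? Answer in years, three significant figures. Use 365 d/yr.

51.2 years

Specific discharge q = 28.0 × 0.0010 = 0.02800 m/d
Average linear velocity = 0.02800 / 0.14 = 0.2000 m/d
Retardation R = 1 + ρ_b·K_d/n = 1 + 1.62×2.4/0.14 = 28.77
Contaminant velocity v_c = v/R = 0.2000/28.77 = 0.006951 m/d
t = L/v_c = 130/0.006951 = 18700 d
   = 18700/365 = 51.2 yr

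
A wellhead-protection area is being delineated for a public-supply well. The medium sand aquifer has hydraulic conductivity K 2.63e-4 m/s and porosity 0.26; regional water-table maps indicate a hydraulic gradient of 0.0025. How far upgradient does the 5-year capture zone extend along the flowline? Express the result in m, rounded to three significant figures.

K = 2.63e-4 m/s × 86400 s/d = 22.72 m/d
Specific discharge q = 22.72 × 0.0025 = 0.05681 m/d
v = Ki/n = 22.72·0.0025/0.26 = 0.2185 m/d
T = 5 yr × 365 = 1825 d
L = v × T = 0.2185 × 1825 = 398.7 m

399 m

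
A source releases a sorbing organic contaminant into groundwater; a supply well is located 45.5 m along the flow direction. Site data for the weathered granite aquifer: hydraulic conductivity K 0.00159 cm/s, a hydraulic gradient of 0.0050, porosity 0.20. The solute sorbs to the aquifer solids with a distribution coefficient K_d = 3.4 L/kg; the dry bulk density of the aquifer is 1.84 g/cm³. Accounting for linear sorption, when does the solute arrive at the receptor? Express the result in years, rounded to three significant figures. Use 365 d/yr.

K = 0.00159 cm/s × 864 = 1.374 m/d
Specific discharge q = 1.374 × 0.0050 = 0.006869 m/d
Seepage velocity v = q / n = 0.006869 / 0.20 = 0.03434 m/d
Retardation R = 1 + ρ_b·K_d/n = 1 + 1.84×3.4/0.20 = 32.28
Contaminant velocity v_c = v/R = 0.03434/32.28 = 0.001064 m/d
t = L/v_c = 45.5/0.001064 = 42770 d
   = 42770/365 = 117 yr

117 years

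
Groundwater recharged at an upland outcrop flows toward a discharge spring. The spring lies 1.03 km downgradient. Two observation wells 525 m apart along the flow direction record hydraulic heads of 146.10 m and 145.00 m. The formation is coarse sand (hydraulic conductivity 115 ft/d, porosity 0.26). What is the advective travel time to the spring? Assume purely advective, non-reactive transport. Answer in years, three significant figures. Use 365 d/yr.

9.99 years

Hydraulic gradient i = (146.10 − 145.00) / 525 = 1.10 / 525 = 0.002095
K = 115 ft/d × 0.3048 = 35.05 m/d
Darcy flux q = K·i = 35.05 × 0.002095 = 0.07344 m/d
v_s = q/n_e = 0.07344/0.26 = 0.2825 m/d
L = 1.03 km = 1030 m
t = L / v = 1030 / 0.2825 = 3646 d
   = 3646 / 365 = 9.99 yr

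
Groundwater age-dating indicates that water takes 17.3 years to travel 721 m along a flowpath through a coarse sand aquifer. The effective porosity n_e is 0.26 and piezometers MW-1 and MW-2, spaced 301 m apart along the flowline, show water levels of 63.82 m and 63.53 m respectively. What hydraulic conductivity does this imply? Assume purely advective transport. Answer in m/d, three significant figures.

Hydraulic gradient i = (63.82 − 63.53) / 301 = 0.29 / 301 = 9.635e-4
t = 17.3 years = 6315 d
v = L / t = 721 / 6315 = 0.1142 m/d
K = v · n / i = 0.1142 × 0.26 / 9.635e-4 = 30.8 m/d

30.8 m/d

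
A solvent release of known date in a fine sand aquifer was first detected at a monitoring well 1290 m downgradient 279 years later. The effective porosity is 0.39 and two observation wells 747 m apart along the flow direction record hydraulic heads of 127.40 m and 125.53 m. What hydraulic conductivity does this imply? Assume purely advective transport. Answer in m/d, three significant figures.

Hydraulic gradient i = (127.40 − 125.53) / 747 = 1.87 / 747 = 0.002503
t = 279 years = 101800 d
v = L / t = 1290 / 101800 = 0.01267 m/d
K = v · n / i = 0.01267 × 0.39 / 0.002503 = 1.97 m/d

1.97 m/d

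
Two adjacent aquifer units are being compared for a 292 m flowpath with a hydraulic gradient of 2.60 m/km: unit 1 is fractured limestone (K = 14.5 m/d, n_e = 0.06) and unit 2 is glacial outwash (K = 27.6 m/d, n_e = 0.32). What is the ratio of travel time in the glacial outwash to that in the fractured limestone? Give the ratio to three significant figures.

2.80

Unit 1 (fractured limestone): v = 14.5×0.0026/0.06 = 0.6283 m/d, t = 292/0.6283 = 464.7 d
Unit 2 (glacial outwash): v = 27.6×0.0026/0.32 = 0.2243 m/d, t = 292/0.2243 = 1302 d
t(glacial outwash) / t(fractured limestone) = 1302/464.7 = 2.80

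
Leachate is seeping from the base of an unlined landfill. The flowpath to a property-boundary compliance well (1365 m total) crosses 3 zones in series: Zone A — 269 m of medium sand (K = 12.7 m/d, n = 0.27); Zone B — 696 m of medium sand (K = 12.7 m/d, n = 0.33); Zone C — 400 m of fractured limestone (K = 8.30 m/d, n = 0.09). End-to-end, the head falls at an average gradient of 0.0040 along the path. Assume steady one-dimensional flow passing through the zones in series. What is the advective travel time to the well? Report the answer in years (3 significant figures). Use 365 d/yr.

Continuity: the same q passes through each zone, so ΔH = q·Σ(L_j/K_j) — the zones act as resistances in series.
Σ(L/K) = 269/12.7 + 696/12.7 + 400/8.30 = 21.18 + 54.80 + 48.19 = 124.2 d
K_eq = L_total / Σ(L/K) = 1365 / 124.2 = 10.99 m/d
q = K_eq · i = 10.99 × 0.0040 = 0.04397 m/d (same in every zone)
Zone A: v = q/n = 0.04397/0.27 = 0.1628 m/d → t_A = 269/0.1628 = 1652 d
Zone B: v = q/n = 0.04397/0.33 = 0.1332 m/d → t_B = 696/0.1332 = 5224 d
Zone C: v = q/n = 0.04397/0.09 = 0.4885 m/d → t_C = 400/0.4885 = 818.7 d
Total t = 1652 + 5224 + 818.7 = 7694 d
   = 7694 / 365 = 21.1 yr

21.1 years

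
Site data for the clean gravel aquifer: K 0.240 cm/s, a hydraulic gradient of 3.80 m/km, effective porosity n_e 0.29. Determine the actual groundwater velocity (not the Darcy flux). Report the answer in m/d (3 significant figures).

2.72 m/d

K = 0.240 cm/s × 864 = 207.4 m/d
Specific discharge q = 207.4 × 0.0038 = 0.7880 m/d
Seepage velocity v = q / n = 0.7880 / 0.29 = 2.717 m/d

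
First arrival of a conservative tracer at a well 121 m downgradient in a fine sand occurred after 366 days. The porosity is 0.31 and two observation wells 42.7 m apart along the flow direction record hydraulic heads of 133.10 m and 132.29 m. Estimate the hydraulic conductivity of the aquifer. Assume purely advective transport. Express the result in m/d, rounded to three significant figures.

Hydraulic gradient i = (133.10 − 132.29) / 42.7 = 0.81 / 42.7 = 0.01897
v = L / t = 121 / 366 = 0.3306 m/d
K = v · n / i = 0.3306 × 0.31 / 0.01897 = 5.40 m/d

5.40 m/d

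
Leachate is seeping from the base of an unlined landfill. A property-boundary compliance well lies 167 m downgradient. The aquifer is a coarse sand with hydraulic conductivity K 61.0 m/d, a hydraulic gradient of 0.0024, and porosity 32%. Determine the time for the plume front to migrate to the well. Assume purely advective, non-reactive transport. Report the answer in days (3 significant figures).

Specific discharge q = 61.0 × 0.0024 = 0.1464 m/d
v = Ki/n = 61.0·0.0024/0.32 = 0.4575 m/d
t = L / v = 167 / 0.4575 = 365.0 d

365 days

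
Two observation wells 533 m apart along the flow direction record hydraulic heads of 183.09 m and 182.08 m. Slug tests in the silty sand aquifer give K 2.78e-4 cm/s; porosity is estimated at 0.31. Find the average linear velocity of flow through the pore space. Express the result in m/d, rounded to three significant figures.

0.00147 m/d

Hydraulic gradient i = (183.09 − 182.08) / 533 = 1.01 / 533 = 0.001895
K = 2.78e-4 cm/s × 864 = 0.2402 m/d
Specific discharge q = 0.2402 × 0.001895 = 4.551e-4 m/d
Average linear velocity = 4.551e-4 / 0.31 = 0.001468 m/d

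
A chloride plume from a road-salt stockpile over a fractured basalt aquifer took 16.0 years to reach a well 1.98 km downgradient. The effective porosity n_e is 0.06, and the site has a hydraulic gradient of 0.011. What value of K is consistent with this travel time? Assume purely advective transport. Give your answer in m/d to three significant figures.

t = 16.0 years = 5840 d
L = 1.98 km = 1980 m
v = L / t = 1980 / 5840 = 0.3390 m/d
K = v · n / i = 0.3390 × 0.06 / 0.011 = 1.85 m/d

1.85 m/d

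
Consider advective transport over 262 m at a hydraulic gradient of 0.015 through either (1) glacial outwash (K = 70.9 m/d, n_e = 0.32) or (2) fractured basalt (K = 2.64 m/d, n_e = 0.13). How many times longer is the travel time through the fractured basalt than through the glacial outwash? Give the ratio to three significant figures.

10.9

Unit 1 (glacial outwash): v = 70.9×0.015/0.32 = 3.323 m/d, t = 262/3.323 = 78.83 d
Unit 2 (fractured basalt): v = 2.64×0.015/0.13 = 0.3046 m/d, t = 262/0.3046 = 860.1 d
t(fractured basalt) / t(glacial outwash) = 860.1/78.83 = 10.9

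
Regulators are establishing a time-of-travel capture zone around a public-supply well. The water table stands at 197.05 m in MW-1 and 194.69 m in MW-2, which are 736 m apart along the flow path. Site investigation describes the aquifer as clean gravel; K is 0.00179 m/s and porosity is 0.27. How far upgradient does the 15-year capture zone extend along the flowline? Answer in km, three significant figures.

10.1 km

Hydraulic gradient i = (197.05 − 194.69) / 736 = 2.36 / 736 = 0.003207
K = 0.00179 m/s × 86400 s/d = 154.7 m/d
Darcy flux q = K·i = 154.7 × 0.003207 = 0.4959 m/d
Seepage velocity v = q / n = 0.4959 / 0.27 = 1.837 m/d
T = 15 yr × 365 = 5475 d
L = v × T = 1.837 × 5475 = 10060 m
   = 10.1 km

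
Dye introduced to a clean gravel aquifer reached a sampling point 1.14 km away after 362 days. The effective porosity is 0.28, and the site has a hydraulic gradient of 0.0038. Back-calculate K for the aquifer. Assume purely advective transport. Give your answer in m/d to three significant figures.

L = 1.14 km = 1140 m
v = L / t = 1140 / 362 = 3.149 m/d
K = v · n / i = 3.149 × 0.28 / 0.0038 = 232 m/d

232 m/d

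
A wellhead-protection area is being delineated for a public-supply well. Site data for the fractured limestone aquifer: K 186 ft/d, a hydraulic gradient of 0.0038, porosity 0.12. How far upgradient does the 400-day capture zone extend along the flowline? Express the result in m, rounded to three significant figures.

718 m

K = 186 ft/d × 0.3048 = 56.69 m/d
q = Ki = 56.69 × 0.0038 = 0.2154 m/d
Seepage velocity v = q / n = 0.2154 / 0.12 = 1.795 m/d
L = v × T = 1.795 × 400 = 718.1 m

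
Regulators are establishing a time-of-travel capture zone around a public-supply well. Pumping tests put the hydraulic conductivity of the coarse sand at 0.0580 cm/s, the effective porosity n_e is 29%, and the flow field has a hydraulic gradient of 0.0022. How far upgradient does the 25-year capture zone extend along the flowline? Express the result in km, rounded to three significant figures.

K = 0.0580 cm/s × 864 = 50.11 m/d
q = Ki = 50.11 × 0.0022 = 0.1102 m/d
Seepage velocity v = q / n = 0.1102 / 0.29 = 0.3802 m/d
T = 25 yr × 365 = 9125 d
L = v × T = 0.3802 × 9125 = 3469 m
   = 3.47 km

3.47 km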